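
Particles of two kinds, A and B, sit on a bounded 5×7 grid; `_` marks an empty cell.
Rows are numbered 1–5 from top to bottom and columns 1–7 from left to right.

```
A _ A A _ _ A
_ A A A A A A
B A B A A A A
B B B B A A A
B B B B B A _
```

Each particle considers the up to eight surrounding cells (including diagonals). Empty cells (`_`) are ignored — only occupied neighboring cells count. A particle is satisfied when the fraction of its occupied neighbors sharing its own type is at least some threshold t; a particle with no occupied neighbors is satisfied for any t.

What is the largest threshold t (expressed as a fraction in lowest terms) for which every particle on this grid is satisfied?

2/7

Row 1: (1,1)A 1/1 · (1,3)A 4/4 · (1,4)A 4/4 · (1,7)A 2/2
Row 2: (2,2)A 4/6 · (2,3)A 6/7 · (2,4)A 6/7 · (2,5)A 6/6 · (2,6)A 6/6 · (2,7)A 4/4
Row 3: (3,1)B 2/4 · (3,2)A 2/7 · (3,3)B 3/8 · (3,4)A 5/8 · (3,5)A 7/8 · (3,6)A 8/8 · (3,7)A 5/5
Row 4: (4,1)B 4/5 · (4,2)B 7/8 · (4,3)B 6/8 · (4,4)B 5/8 · (4,5)A 5/8 · (4,6)A 6/7 · (4,7)A 4/4
Row 5: (5,1)B 3/3 · (5,2)B 5/5 · (5,3)B 5/5 · (5,4)B 4/5 · (5,5)B 2/5 · (5,6)A 3/4
The smallest same-type fraction is 2/7 at (3,2), which reduces to 2/7. Any threshold above that leaves this particle unsatisfied.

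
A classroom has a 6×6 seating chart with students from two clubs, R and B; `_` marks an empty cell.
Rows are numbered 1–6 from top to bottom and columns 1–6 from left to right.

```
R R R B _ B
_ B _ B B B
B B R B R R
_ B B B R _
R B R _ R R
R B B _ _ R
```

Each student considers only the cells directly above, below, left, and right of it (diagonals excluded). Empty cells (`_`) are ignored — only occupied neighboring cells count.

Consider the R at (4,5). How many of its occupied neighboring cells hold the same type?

2

Occupied neighbors of (4,5): (3,5)=R, (5,5)=R, (4,4)=B.
Same type (R): 2 of 3.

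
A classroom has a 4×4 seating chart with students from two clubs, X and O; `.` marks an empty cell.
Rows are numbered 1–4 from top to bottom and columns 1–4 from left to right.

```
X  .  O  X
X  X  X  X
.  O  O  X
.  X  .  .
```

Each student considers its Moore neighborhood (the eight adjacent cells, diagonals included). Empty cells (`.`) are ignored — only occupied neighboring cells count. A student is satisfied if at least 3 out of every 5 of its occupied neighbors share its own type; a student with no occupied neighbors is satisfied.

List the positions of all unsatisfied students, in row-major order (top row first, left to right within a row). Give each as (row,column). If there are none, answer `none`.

(1,1)X 2/2 ✓
(1,3)O 0/4 ✗
(1,4)X 2/3 ✓
(2,1)X 2/3 ✓
(2,2)X 3/6 ✗
(2,3)X 4/7 ✗
(2,4)X 3/5 ✓
(3,2)O 1/5 ✗
(3,3)O 1/6 ✗
(3,4)X 2/3 ✓
(4,2)X 0/2 ✗

(1,3), (2,2), (2,3), (3,2), (3,3), (4,2)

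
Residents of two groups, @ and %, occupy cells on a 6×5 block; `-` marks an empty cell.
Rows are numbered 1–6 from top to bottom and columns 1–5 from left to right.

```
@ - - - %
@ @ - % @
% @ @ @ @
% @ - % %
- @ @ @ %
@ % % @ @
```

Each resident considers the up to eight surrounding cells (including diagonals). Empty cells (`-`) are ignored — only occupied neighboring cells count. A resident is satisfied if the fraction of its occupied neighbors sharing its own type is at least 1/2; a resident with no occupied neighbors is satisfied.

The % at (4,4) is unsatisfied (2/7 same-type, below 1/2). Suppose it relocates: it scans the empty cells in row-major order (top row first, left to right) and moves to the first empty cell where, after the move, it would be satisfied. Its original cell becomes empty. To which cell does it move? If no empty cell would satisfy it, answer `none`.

Vacating (4,4). Empty cells in order:
  (1,2): 0/3 same-type → still unsatisfied.
  (1,3): 1/2 same-type → satisfied — stop here.

(1,3)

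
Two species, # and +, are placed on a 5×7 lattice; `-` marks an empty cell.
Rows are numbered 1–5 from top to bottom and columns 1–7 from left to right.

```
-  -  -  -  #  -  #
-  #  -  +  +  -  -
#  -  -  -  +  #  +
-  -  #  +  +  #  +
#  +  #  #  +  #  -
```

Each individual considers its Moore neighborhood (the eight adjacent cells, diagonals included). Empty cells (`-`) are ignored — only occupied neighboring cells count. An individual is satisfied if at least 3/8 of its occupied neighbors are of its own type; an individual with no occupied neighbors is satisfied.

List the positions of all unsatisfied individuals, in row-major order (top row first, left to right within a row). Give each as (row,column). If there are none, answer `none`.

(1,5), (3,6), (3,7), (4,6), (4,7), (5,1), (5,2), (5,6)

Row 1: (1,5)# 0/2 not · (1,7)# 0/0 satisfied
Row 2: (2,2)# 1/1 satisfied · (2,4)+ 2/3 satisfied · (2,5)+ 2/4 satisfied
Row 3: (3,1)# 1/1 satisfied · (3,5)+ 4/6 satisfied · (3,6)# 1/6 not · (3,7)+ 1/3 not
Row 4: (4,3)# 2/4 satisfied · (4,4)+ 3/6 satisfied · (4,5)+ 3/7 satisfied · (4,6)# 2/7 not · (4,7)+ 1/4 not
Row 5: (5,1)# 0/1 not · (5,2)+ 0/3 not · (5,3)# 2/4 satisfied · (5,4)# 2/5 satisfied · (5,5)+ 2/5 satisfied · (5,6)# 1/4 not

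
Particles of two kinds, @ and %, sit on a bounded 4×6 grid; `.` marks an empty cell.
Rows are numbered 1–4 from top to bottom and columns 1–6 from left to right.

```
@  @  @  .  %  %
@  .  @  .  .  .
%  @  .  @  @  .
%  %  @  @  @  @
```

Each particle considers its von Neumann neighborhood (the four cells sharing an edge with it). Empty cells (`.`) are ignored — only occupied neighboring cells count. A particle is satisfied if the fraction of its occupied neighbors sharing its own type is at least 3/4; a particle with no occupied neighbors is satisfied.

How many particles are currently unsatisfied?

5

(1,1)@ 2/2 satisfied
(1,2)@ 2/2 satisfied
(1,3)@ 2/2 satisfied
(1,5)% 1/1 satisfied
(1,6)% 1/1 satisfied
(2,1)@ 1/2 not
(2,3)@ 1/1 satisfied
(3,1)% 1/3 not
(3,2)@ 0/2 not
(3,4)@ 2/2 satisfied
(3,5)@ 2/2 satisfied
(4,1)% 2/2 satisfied
(4,2)% 1/3 not
(4,3)@ 1/2 not
(4,4)@ 3/3 satisfied
(4,5)@ 3/3 satisfied
(4,6)@ 1/1 satisfied
Unsatisfied: (2,1), (3,1), (3,2), (4,2), (4,3) — 5 in total.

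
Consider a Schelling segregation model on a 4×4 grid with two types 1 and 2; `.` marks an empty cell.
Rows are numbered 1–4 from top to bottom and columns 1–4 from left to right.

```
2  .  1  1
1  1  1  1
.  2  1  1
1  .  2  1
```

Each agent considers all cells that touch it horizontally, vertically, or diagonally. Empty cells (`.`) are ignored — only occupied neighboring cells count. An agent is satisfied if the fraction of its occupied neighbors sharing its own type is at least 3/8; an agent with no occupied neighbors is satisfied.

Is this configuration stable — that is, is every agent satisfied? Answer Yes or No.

(1,1)2 0/2 ✗
(1,3)1 4/4 ✓
(1,4)1 3/3 ✓
(2,1)1 1/3 ✗
(2,2)1 4/6 ✓
(2,3)1 6/7 ✓
(2,4)1 5/5 ✓
(3,2)2 1/6 ✗
(3,3)1 5/7 ✓
(3,4)1 4/5 ✓
(4,1)1 0/1 ✗
(4,3)2 1/4 ✗
(4,4)1 2/3 ✓
For instance (1,1) has only 0/2 same-type neighbors, below 3/8.

No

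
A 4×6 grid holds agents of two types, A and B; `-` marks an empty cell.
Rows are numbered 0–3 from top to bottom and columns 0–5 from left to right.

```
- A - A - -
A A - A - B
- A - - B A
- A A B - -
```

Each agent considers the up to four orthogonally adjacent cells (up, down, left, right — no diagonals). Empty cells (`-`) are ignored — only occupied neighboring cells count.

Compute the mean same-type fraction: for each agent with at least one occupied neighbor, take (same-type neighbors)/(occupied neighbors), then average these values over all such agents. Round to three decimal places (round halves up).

0.625

Row 0: (0,1)A 1/1 · (0,3)A 1/1
Row 1: (1,0)A 1/1 · (1,1)A 3/3 · (1,3)A 1/1 · (1,5)B 0/1
Row 2: (2,1)A 2/2 · (2,4)B 0/1 · (2,5)A 0/2
Row 3: (3,1)A 2/2 · (3,2)A 1/2 · (3,3)B 0/1
Sum over 12 agents: 1/1 + 1/1 + 1/1 + 3/3 + 1/1 + 0/1 + 2/2 + 0/1 + 0/2 + 2/2 + 1/2 + 0/1 = 15/2; mean = 15/2 ÷ 12 = 5/8 = 0.625 → 0.625.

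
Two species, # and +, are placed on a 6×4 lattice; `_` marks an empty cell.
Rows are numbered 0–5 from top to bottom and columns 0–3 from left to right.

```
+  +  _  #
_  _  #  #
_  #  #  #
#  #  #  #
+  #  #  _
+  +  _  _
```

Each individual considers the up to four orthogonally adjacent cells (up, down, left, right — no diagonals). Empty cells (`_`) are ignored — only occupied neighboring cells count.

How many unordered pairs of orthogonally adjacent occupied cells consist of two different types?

Scan each occupied cell's neighbors to the right and below so each pair is counted once.
From row 0: 0 unlike of 2 pairs (running 0/2).
From row 1: 0 unlike of 3 pairs (running 0/5).
From row 2: 0 unlike of 5 pairs (running 0/10).
From row 3: 1 unlike of 6 pairs (running 1/16).
From row 4: 2 unlike of 4 pairs (running 3/20).
From row 5: 0 unlike of 1 pairs (running 3/21).
Total adjacent occupied pairs: 21; unlike-type pairs: 3.

3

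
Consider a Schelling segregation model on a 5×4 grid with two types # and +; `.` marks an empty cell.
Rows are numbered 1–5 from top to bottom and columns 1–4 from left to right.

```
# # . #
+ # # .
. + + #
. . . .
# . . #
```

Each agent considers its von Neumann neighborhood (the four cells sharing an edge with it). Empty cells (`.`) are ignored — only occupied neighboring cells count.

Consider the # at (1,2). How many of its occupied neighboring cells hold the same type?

Occupied neighbors of (1,2): (2,2)=#, (1,1)=#.
Same type (#): 2 of 2.

2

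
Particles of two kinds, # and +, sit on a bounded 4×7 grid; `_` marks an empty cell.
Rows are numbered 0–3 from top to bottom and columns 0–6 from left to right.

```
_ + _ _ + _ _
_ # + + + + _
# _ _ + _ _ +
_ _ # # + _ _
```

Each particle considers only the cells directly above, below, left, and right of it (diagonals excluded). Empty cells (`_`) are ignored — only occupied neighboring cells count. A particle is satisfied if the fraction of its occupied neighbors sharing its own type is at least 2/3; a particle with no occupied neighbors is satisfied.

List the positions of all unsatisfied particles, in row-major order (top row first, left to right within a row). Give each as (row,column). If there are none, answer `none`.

(0,1), (1,1), (1,2), (2,3), (3,3), (3,4)

Row 0: (0,1)+ 0/1 not · (0,4)+ 1/1 satisfied
Row 1: (1,1)# 0/2 not · (1,2)+ 1/2 not · (1,3)+ 3/3 satisfied · (1,4)+ 3/3 satisfied · (1,5)+ 1/1 satisfied
Row 2: (2,0)# 0/0 satisfied · (2,3)+ 1/2 not · (2,6)+ 0/0 satisfied
Row 3: (3,2)# 1/1 satisfied · (3,3)# 1/3 not · (3,4)+ 0/1 not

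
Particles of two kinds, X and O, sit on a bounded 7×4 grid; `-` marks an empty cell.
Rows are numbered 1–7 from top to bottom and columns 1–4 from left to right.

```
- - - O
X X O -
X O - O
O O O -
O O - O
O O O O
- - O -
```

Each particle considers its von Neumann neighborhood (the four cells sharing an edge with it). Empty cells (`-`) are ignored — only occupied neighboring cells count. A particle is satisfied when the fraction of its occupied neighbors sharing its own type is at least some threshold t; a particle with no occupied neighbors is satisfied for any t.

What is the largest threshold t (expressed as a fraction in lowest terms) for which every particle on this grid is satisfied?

0/1

(1,4)O — no occupied neighbors
(2,1)X 2/2
(2,2)X 1/3
(2,3)O 0/1
(3,1)X 1/3
(3,2)O 1/3
(3,4)O — no occupied neighbors
(4,1)O 2/3
(4,2)O 4/4
(4,3)O 1/1
(5,1)O 3/3
(5,2)O 3/3
(5,4)O 1/1
(6,1)O 2/2
(6,2)O 3/3
(6,3)O 3/3
(6,4)O 2/2
(7,3)O 1/1
The smallest same-type fraction is 0/1 at (2,3), which reduces to 0/1. Any threshold above that leaves this particle unsatisfied.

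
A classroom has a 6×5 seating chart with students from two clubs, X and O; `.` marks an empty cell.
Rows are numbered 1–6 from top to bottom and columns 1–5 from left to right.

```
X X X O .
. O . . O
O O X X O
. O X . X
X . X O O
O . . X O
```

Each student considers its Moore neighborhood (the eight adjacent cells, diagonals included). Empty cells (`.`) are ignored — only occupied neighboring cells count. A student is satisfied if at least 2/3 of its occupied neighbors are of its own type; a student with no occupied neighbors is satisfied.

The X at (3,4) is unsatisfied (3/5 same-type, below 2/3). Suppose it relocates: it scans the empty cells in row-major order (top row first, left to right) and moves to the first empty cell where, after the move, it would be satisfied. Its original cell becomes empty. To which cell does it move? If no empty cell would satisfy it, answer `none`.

Vacating (3,4). Empty cells in order:
  (1,5): 0/2 same-type → still unsatisfied.
  (2,1): 2/5 same-type → still unsatisfied.
  (2,3): 3/6 same-type → still unsatisfied.
  (2,4): 2/5 same-type → still unsatisfied.
  (4,1): 1/4 same-type → still unsatisfied.
  (4,4): 4/7 same-type → still unsatisfied.
  (5,2): 3/5 same-type → still unsatisfied.
  (6,2): 2/3 same-type → satisfied — stop here.

(6,2)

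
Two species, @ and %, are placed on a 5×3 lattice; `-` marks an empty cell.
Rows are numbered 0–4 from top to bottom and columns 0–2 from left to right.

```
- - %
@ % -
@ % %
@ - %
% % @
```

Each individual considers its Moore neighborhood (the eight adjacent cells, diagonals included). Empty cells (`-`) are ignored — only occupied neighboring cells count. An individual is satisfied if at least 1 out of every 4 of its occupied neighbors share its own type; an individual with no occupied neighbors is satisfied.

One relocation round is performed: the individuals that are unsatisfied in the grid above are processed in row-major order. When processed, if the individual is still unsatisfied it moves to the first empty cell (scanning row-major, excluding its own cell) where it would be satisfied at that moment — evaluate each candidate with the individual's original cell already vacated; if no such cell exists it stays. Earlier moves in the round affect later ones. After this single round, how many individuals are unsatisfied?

Initially unsatisfied (in order): (4,2).
  (4,2) → (0,0).
Resulting grid:
@ - %
@ % -
@ % %
@ - %
% % -
All satisfied now.

0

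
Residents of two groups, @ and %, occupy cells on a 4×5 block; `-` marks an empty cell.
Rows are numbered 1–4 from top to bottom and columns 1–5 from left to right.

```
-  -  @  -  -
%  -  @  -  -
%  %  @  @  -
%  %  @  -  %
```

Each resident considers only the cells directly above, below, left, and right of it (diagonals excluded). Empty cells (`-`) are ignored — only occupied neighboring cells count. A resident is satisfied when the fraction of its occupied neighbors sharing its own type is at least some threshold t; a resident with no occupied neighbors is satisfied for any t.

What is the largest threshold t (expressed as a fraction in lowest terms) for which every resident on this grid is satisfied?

1/2

Row 1: (1,3)@ 1/1
Row 2: (2,1)% 1/1 · (2,3)@ 2/2
Row 3: (3,1)% 3/3 · (3,2)% 2/3 · (3,3)@ 3/4 · (3,4)@ 1/1
Row 4: (4,1)% 2/2 · (4,2)% 2/3 · (4,3)@ 1/2 · (4,5)% — no occupied neighbors
The smallest same-type fraction is 1/2 at (4,3), which reduces to 1/2. Any threshold above that leaves this resident unsatisfied.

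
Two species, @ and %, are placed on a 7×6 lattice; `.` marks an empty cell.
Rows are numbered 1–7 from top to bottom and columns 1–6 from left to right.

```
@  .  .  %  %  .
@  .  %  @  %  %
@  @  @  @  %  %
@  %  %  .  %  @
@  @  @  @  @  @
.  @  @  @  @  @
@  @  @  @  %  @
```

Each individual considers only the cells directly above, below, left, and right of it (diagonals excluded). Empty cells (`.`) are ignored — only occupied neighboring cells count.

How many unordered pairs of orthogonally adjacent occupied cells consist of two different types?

16

Scan each occupied cell's neighbors to the right and below so each pair is counted once.
Row 1: @(1,1)–@(2,1)= %(1,4)–%(1,5)= %(1,4)–@(2,4)≠ %(1,5)–%(2,5)=  → 1/4 unlike.
Row 2: @(2,1)–@(3,1)= %(2,3)–@(2,4)≠ %(2,3)–@(3,3)≠ @(2,4)–%(2,5)≠ @(2,4)–@(3,4)= %(2,5)–%(2,6)= %(2,5)–%(3,5)= %(2,6)–%(3,6)=  → 3/8 unlike.
Row 3: @(3,1)–@(3,2)= @(3,1)–@(4,1)= @(3,2)–@(3,3)= @(3,2)–%(4,2)≠ @(3,3)–@(3,4)= @(3,3)–%(4,3)≠ @(3,4)–%(3,5)≠ %(3,5)–%(3,6)= %(3,5)–%(4,5)= %(3,6)–@(4,6)≠  → 4/10 unlike.
Row 4: @(4,1)–%(4,2)≠ @(4,1)–@(5,1)= %(4,2)–%(4,3)= %(4,2)–@(5,2)≠ %(4,3)–@(5,3)≠ %(4,5)–@(4,6)≠ %(4,5)–@(5,5)≠ @(4,6)–@(5,6)=  → 5/8 unlike.
Row 5: @(5,1)–@(5,2)= @(5,2)–@(5,3)= @(5,2)–@(6,2)= @(5,3)–@(5,4)= @(5,3)–@(6,3)= @(5,4)–@(5,5)= @(5,4)–@(6,4)= @(5,5)–@(5,6)= @(5,5)–@(6,5)= @(5,6)–@(6,6)=  → 0/10 unlike.
Row 6: @(6,2)–@(6,3)= @(6,2)–@(7,2)= @(6,3)–@(6,4)= @(6,3)–@(7,3)= @(6,4)–@(6,5)= @(6,4)–@(7,4)= @(6,5)–@(6,6)= @(6,5)–%(7,5)≠ @(6,6)–@(7,6)=  → 1/9 unlike.
Row 7: @(7,1)–@(7,2)= @(7,2)–@(7,3)= @(7,3)–@(7,4)= @(7,4)–%(7,5)≠ %(7,5)–@(7,6)≠  → 2/5 unlike.
Total adjacent occupied pairs: 54; unlike-type pairs: 16.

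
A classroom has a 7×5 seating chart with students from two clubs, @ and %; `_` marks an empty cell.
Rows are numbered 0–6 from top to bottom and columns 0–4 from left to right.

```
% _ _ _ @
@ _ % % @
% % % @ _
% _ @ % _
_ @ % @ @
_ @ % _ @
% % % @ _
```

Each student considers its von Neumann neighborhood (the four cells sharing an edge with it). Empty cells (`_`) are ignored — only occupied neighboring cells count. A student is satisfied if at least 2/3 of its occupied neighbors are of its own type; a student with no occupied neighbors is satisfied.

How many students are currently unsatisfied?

13

(0,0)% 0/1 unhappy
(0,4)@ 1/1 ok
(1,0)@ 0/2 unhappy
(1,2)% 2/2 ok
(1,3)% 1/3 unhappy
(1,4)@ 1/2 unhappy
(2,0)% 2/3 ok
(2,1)% 2/2 ok
(2,2)% 2/4 unhappy
(2,3)@ 0/3 unhappy
(3,0)% 1/1 ok
(3,2)@ 0/3 unhappy
(3,3)% 0/3 unhappy
(4,1)@ 1/2 unhappy
(4,2)% 1/4 unhappy
(4,3)@ 1/3 unhappy
(4,4)@ 2/2 ok
(5,1)@ 1/3 unhappy
(5,2)% 2/3 ok
(5,4)@ 1/1 ok
(6,0)% 1/1 ok
(6,1)% 2/3 ok
(6,2)% 2/3 ok
(6,3)@ 0/1 unhappy
Unsatisfied: (0,0), (1,0), (1,3), (1,4), (2,2), (2,3), (3,2), (3,3), (4,1), (4,2), (4,3), (5,1), (6,3) — 13 in total.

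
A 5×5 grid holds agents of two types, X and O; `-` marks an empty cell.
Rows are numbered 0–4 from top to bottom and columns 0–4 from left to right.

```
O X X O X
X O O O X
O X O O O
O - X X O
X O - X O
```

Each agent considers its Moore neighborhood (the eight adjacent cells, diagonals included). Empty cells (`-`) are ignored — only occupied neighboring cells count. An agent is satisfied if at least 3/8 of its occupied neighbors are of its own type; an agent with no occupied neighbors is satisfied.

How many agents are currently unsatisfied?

Row 0: (0,0)O 1/3 unhappy · (0,1)X 2/5 ok · (0,2)X 1/5 unhappy · (0,3)O 2/5 ok · (0,4)X 1/3 unhappy
Row 1: (1,0)X 2/5 ok · (1,1)O 4/8 ok · (1,2)O 5/8 ok · (1,3)O 5/8 ok · (1,4)X 1/5 unhappy
Row 2: (2,0)O 2/4 ok · (2,1)X 2/7 unhappy · (2,2)O 4/7 ok · (2,3)O 5/8 ok · (2,4)O 3/5 ok
Row 3: (3,0)O 2/4 ok · (3,2)X 3/6 ok · (3,3)X 2/7 unhappy · (3,4)O 3/5 ok
Row 4: (4,0)X 0/2 unhappy · (4,1)O 1/3 unhappy · (4,3)X 2/4 ok · (4,4)O 1/3 unhappy
Unsatisfied: (0,0), (0,2), (0,4), (1,4), (2,1), (3,3), (4,0), (4,1), (4,4) — 9 in total.

9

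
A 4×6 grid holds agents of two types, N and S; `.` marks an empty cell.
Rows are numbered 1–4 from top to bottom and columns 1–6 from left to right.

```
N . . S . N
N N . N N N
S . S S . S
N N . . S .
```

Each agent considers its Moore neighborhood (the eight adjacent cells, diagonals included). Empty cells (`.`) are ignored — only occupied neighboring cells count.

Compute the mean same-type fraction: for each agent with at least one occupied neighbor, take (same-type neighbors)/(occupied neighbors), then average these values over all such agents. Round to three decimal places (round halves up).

Row 1: (1,1)N 2/2 · (1,4)S 0/2 · (1,6)N 2/2
Row 2: (2,1)N 2/3 · (2,2)N 2/4 · (2,4)N 1/4 · (2,5)N 3/6 · (2,6)N 2/3
Row 3: (3,1)S 0/4 · (3,3)S 1/4 · (3,4)S 2/4 · (3,6)S 1/3
Row 4: (4,1)N 1/2 · (4,2)N 1/3 · (4,5)S 2/2
Sum over 15 agents: 2/2 + 0/2 + 2/2 + 2/3 + 2/4 + 1/4 + 3/6 + 2/3 + 0/4 + 1/4 + 2/4 + 1/3 + 1/2 + 1/3 + 2/2 = 15/2; mean = 15/2 ÷ 15 = 1/2 = 0.5 → 0.500.

0.500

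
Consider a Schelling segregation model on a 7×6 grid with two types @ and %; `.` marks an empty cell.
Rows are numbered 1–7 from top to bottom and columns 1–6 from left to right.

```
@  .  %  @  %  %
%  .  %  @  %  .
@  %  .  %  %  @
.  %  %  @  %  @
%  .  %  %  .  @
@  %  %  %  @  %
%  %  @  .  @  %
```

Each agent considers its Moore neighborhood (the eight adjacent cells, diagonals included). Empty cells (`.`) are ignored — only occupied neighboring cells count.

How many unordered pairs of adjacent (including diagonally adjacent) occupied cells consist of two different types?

42

Scan each occupied cell's neighbors to the right and below (and the two forward diagonals) so each pair is counted once.
From row 1: 7 unlike of 12 pairs (running 7/12).
From row 2: 6 unlike of 11 pairs (running 13/23).
From row 3: 7 unlike of 14 pairs (running 20/37).
From row 4: 6 unlike of 13 pairs (running 26/50).
From row 5: 3 unlike of 11 pairs (running 29/61).
From row 6: 11 unlike of 18 pairs (running 40/79).
From row 7: 2 unlike of 3 pairs (running 42/82).
Total adjacent occupied pairs: 82; unlike-type pairs: 42.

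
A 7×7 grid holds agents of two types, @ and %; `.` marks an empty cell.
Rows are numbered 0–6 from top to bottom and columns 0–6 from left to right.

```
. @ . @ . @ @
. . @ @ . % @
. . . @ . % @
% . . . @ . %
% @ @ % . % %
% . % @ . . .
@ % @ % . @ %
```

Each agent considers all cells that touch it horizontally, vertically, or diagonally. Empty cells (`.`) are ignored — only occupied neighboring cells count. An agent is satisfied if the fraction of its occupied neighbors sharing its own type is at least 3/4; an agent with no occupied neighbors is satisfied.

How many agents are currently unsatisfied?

(0,1)@ 1/1 satisfied
(0,3)@ 2/2 satisfied
(0,5)@ 2/3 not
(0,6)@ 2/3 not
(1,2)@ 4/4 satisfied
(1,3)@ 3/3 satisfied
(1,5)% 1/5 not
(1,6)@ 3/5 not
(2,3)@ 3/3 satisfied
(2,5)% 2/5 not
(2,6)@ 1/4 not
(3,0)% 1/2 not
(3,4)@ 1/4 not
(3,6)% 3/4 satisfied
(4,0)% 2/3 not
(4,1)@ 1/5 not
(4,2)@ 2/4 not
(4,3)% 1/4 not
(4,5)% 2/3 not
(4,6)% 2/2 satisfied
(5,0)% 2/4 not
(5,2)% 3/7 not
(5,3)@ 2/5 not
(6,0)@ 0/2 not
(6,1)% 2/4 not
(6,2)@ 1/4 not
(6,3)% 1/3 not
(6,5)@ 0/1 not
(6,6)% 0/1 not
Unsatisfied: (0,5), (0,6), (1,5), (1,6), (2,5), (2,6), (3,0), (3,4), (4,0), (4,1), (4,2), (4,3), (4,5), (5,0), (5,2), (5,3), (6,0), (6,1), (6,2), (6,3), (6,5), (6,6) — 22 in total.

22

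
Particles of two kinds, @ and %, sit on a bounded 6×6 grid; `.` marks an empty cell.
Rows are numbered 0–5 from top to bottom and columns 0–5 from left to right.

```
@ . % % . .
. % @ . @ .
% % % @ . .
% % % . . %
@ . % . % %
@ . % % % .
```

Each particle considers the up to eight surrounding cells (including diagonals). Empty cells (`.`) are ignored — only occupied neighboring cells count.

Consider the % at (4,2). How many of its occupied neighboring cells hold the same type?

4

Occupied neighbors of (4,2): (3,1)=%, (3,2)=%, (5,2)=%, (5,3)=%.
Same type (%): 4 of 4.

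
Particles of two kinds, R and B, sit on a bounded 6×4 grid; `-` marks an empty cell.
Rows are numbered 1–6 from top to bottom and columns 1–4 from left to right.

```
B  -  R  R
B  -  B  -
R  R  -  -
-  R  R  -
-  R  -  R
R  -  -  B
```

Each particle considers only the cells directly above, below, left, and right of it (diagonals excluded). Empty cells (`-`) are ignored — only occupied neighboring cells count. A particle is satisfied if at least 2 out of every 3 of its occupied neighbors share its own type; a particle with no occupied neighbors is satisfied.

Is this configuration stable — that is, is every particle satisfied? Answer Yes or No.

Row 1: (1,1)B 1/1 satisfied · (1,3)R 1/2 not · (1,4)R 1/1 satisfied
Row 2: (2,1)B 1/2 not · (2,3)B 0/1 not
Row 3: (3,1)R 1/2 not · (3,2)R 2/2 satisfied
Row 4: (4,2)R 3/3 satisfied · (4,3)R 1/1 satisfied
Row 5: (5,2)R 1/1 satisfied · (5,4)R 0/1 not
Row 6: (6,1)R 0/0 satisfied · (6,4)B 0/1 not
For instance (1,3) has only 1/2 same-type neighbors, below 2/3.

No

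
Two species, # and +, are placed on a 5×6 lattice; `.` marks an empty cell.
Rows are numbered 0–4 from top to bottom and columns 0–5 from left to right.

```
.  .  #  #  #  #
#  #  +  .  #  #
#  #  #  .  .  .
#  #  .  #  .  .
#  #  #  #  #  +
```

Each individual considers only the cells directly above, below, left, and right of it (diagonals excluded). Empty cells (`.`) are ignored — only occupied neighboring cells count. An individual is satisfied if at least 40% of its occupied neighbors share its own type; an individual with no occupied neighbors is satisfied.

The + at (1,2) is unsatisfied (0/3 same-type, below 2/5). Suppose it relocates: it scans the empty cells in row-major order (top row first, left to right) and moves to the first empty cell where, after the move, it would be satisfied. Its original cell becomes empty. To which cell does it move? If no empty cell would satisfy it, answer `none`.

Vacating (1,2). Empty cells in order:
  (0,0): 0/1 same-type → still unsatisfied.
  (0,1): 0/2 same-type → still unsatisfied.
  (1,3): 0/2 same-type → still unsatisfied.
  (2,3): 0/2 same-type → still unsatisfied.
  (2,4): 0/1 same-type → still unsatisfied.
  (2,5): 0/1 same-type → still unsatisfied.
  (3,2): 0/4 same-type → still unsatisfied.
  (3,4): 0/2 same-type → still unsatisfied.
  (3,5): 1/1 same-type → satisfied — stop here.

(3,5)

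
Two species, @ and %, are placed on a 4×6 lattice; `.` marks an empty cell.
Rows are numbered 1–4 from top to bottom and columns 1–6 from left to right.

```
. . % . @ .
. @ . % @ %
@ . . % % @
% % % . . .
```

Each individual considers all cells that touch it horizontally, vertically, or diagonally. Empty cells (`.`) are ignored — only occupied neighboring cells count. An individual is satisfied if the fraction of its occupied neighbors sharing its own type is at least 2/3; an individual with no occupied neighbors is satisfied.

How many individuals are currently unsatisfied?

(1,3)% 1/2 unhappy
(1,5)@ 1/3 unhappy
(2,2)@ 1/2 unhappy
(2,4)% 3/5 unhappy
(2,5)@ 2/6 unhappy
(2,6)% 1/4 unhappy
(3,1)@ 1/3 unhappy
(3,4)% 3/4 ok
(3,5)% 3/5 unhappy
(3,6)@ 1/3 unhappy
(4,1)% 1/2 unhappy
(4,2)% 2/3 ok
(4,3)% 2/2 ok
Unsatisfied: (1,3), (1,5), (2,2), (2,4), (2,5), (2,6), (3,1), (3,5), (3,6), (4,1) — 10 in total.

10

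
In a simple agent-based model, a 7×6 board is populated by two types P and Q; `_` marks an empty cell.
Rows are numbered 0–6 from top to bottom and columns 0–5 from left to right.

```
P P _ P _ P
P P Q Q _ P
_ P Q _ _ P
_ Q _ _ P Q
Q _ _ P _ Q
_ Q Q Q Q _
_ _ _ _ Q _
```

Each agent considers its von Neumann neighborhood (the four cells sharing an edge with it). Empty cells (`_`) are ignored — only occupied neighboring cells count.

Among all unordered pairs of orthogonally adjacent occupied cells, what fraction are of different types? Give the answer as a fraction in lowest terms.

1/3

Scan each occupied cell's neighbors to the right and below so each pair is counted once.
From row 0: 1 unlike of 5 pairs (running 1/5).
From row 1: 1 unlike of 6 pairs (running 2/11).
From row 2: 3 unlike of 3 pairs (running 5/14).
From row 3: 1 unlike of 2 pairs (running 6/16).
From row 4: 1 unlike of 1 pairs (running 7/17).
From row 5: 0 unlike of 4 pairs (running 7/21).
Total adjacent occupied pairs: 21; unlike-type pairs: 7.
7/21 reduces to 1/3.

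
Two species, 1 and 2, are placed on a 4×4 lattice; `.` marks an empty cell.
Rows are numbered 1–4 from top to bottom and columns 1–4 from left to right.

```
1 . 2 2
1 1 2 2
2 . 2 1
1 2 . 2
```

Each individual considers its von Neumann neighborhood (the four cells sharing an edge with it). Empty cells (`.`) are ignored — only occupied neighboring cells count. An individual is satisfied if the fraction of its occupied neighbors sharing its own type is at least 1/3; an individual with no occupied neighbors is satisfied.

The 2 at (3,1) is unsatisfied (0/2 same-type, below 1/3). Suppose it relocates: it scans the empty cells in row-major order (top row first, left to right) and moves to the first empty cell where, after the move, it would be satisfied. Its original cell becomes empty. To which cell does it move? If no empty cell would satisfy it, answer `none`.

(1,2)

Vacating (3,1). Empty cells in order:
  (1,2): 1/3 same-type → satisfied — stop here.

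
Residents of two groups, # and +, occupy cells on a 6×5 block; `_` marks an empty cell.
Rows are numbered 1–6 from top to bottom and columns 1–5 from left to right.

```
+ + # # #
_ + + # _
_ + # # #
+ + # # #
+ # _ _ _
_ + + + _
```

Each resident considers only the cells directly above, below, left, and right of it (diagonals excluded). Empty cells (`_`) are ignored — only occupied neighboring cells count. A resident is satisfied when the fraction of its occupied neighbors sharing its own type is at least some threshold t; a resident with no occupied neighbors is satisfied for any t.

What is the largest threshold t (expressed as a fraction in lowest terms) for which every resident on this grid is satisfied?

Row 1: (1,1)+ 1/1 · (1,2)+ 2/3 · (1,3)# 1/3 · (1,4)# 3/3 · (1,5)# 1/1
Row 2: (2,2)+ 3/3 · (2,3)+ 1/4 · (2,4)# 2/3
Row 3: (3,2)+ 2/3 · (3,3)# 2/4 · (3,4)# 4/4 · (3,5)# 2/2
Row 4: (4,1)+ 2/2 · (4,2)+ 2/4 · (4,3)# 2/3 · (4,4)# 3/3 · (4,5)# 2/2
Row 5: (5,1)+ 1/2 · (5,2)# 0/3
Row 6: (6,2)+ 1/2 · (6,3)+ 2/2 · (6,4)+ 1/1
The smallest same-type fraction is 0/3 at (5,2), which reduces to 0/1. Any threshold above that leaves this resident unsatisfied.

0/1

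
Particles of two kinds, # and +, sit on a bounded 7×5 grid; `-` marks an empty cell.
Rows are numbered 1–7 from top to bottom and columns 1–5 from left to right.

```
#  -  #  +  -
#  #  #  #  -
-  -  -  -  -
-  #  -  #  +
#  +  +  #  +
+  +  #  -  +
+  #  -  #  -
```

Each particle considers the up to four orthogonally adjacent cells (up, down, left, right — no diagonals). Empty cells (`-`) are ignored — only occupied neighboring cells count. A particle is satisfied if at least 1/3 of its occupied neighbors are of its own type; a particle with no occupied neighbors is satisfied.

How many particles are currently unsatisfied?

5

Row 1: (1,1)# 1/1 ✓ · (1,3)# 1/2 ✓ · (1,4)+ 0/2 ✗
Row 2: (2,1)# 2/2 ✓ · (2,2)# 2/2 ✓ · (2,3)# 3/3 ✓ · (2,4)# 1/2 ✓
Row 4: (4,2)# 0/1 ✗ · (4,4)# 1/2 ✓ · (4,5)+ 1/2 ✓
Row 5: (5,1)# 0/2 ✗ · (5,2)+ 2/4 ✓ · (5,3)+ 1/3 ✓ · (5,4)# 1/3 ✓ · (5,5)+ 2/3 ✓
Row 6: (6,1)+ 2/3 ✓ · (6,2)+ 2/4 ✓ · (6,3)# 0/2 ✗ · (6,5)+ 1/1 ✓
Row 7: (7,1)+ 1/2 ✓ · (7,2)# 0/2 ✗ · (7,4)# 0/0 ✓
Unsatisfied: (1,4), (4,2), (5,1), (6,3), (7,2) — 5 in total.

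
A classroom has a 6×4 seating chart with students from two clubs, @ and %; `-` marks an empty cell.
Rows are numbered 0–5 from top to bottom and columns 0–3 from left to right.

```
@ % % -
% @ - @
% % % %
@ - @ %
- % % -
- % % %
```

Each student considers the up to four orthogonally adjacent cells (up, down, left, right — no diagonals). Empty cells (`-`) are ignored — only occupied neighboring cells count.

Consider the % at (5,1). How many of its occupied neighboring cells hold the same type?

2

Occupied neighbors of (5,1): (4,1)=%, (5,2)=%.
Same type (%): 2 of 2.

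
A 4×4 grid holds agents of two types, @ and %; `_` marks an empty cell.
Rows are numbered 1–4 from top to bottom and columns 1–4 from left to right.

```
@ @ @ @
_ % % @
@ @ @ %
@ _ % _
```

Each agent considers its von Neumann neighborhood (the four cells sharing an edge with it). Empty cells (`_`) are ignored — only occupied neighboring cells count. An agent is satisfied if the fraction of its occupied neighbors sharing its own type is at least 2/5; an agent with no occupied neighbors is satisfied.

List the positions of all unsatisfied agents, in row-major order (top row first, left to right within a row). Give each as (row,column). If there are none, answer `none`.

(2,2), (2,3), (2,4), (3,3), (3,4), (4,3)

Row 1: (1,1)@ 1/1 ✓ · (1,2)@ 2/3 ✓ · (1,3)@ 2/3 ✓ · (1,4)@ 2/2 ✓
Row 2: (2,2)% 1/3 ✗ · (2,3)% 1/4 ✗ · (2,4)@ 1/3 ✗
Row 3: (3,1)@ 2/2 ✓ · (3,2)@ 2/3 ✓ · (3,3)@ 1/4 ✗ · (3,4)% 0/2 ✗
Row 4: (4,1)@ 1/1 ✓ · (4,3)% 0/1 ✗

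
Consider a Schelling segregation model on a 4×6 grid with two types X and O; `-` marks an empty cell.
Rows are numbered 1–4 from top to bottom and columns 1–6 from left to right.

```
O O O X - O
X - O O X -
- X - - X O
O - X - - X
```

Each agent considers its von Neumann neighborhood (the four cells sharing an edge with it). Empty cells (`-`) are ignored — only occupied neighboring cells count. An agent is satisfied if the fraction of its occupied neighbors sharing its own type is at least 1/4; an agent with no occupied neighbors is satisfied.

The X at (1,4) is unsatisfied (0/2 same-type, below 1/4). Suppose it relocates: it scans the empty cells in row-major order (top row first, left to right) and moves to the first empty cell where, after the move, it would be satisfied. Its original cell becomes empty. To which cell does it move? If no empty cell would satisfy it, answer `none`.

(1,5)

Vacating (1,4). Empty cells in order:
  (1,5): 1/2 same-type → satisfied — stop here.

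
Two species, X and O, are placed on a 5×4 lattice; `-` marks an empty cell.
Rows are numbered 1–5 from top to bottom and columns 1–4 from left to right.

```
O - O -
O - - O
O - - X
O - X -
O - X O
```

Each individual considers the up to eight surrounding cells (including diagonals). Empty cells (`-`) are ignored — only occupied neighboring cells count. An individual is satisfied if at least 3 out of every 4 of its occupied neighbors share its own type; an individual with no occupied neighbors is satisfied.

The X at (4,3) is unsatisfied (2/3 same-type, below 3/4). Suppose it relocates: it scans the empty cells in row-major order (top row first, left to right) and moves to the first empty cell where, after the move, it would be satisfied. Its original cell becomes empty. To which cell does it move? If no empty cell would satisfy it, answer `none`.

none

Vacating (4,3). Empty cells in order:
  (1,2): 0/3 same-type → still unsatisfied.
  (1,4): 0/2 same-type → still unsatisfied.
  (2,2): 0/4 same-type → still unsatisfied.
  (2,3): 1/3 same-type → still unsatisfied.
  (3,2): 0/3 same-type → still unsatisfied.
  (3,3): 1/2 same-type → still unsatisfied.
  (4,2): 1/4 same-type → still unsatisfied.
  (4,4): 2/3 same-type → still unsatisfied.
  (5,2): 1/3 same-type → still unsatisfied.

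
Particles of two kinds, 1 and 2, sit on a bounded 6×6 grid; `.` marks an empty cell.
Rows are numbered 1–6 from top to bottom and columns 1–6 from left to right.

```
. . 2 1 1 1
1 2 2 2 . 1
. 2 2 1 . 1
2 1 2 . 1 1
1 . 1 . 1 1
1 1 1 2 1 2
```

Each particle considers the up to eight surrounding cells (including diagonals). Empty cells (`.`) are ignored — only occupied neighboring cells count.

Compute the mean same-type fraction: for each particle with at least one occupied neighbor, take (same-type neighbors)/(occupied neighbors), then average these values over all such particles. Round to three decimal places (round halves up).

0.623

Row 1: (1,3)2 3/4 · (1,4)1 1/4 · (1,5)1 3/4 · (1,6)1 2/2
Row 2: (2,1)1 0/2 · (2,2)2 4/5 · (2,3)2 5/7 · (2,4)2 3/6 · (2,6)1 3/3
Row 3: (3,2)2 5/7 · (3,3)2 5/7 · (3,4)1 1/5 · (3,6)1 3/3
Row 4: (4,1)2 1/3 · (4,2)1 2/6 · (4,3)2 2/5 · (4,5)1 5/5 · (4,6)1 4/4
Row 5: (5,1)1 3/4 · (5,3)1 3/5 · (5,5)1 4/6 · (5,6)1 4/5
Row 6: (6,1)1 2/2 · (6,2)1 4/4 · (6,3)1 2/3 · (6,4)2 0/4 · (6,5)1 2/4 · (6,6)2 0/3
Sum over 28 particles: 3/4 + 1/4 + 3/4 + 2/2 + 0/2 + 4/5 + 5/7 + 3/6 + 3/3 + 5/7 + 5/7 + 1/5 + 3/3 + 1/3 + 2/6 + 2/5 + 5/5 + 4/4 + 3/4 + 3/5 + 4/6 + 4/5 + 2/2 + 4/4 + 2/3 + 0/4 + 2/4 + 0/3 = 1221/70; mean = 1221/70 ÷ 28 = 1221/1960 = 0.622959… → 0.623.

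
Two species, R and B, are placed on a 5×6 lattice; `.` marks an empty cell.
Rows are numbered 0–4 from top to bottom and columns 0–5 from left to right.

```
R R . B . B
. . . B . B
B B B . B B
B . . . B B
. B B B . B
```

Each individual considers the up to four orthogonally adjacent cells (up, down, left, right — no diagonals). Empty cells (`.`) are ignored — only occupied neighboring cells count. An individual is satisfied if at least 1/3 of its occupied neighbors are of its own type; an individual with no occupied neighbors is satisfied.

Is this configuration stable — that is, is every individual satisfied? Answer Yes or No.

Row 0: (0,0)R 1/1 satisfied · (0,1)R 1/1 satisfied · (0,3)B 1/1 satisfied · (0,5)B 1/1 satisfied
Row 1: (1,3)B 1/1 satisfied · (1,5)B 2/2 satisfied
Row 2: (2,0)B 2/2 satisfied · (2,1)B 2/2 satisfied · (2,2)B 1/1 satisfied · (2,4)B 2/2 satisfied · (2,5)B 3/3 satisfied
Row 3: (3,0)B 1/1 satisfied · (3,4)B 2/2 satisfied · (3,5)B 3/3 satisfied
Row 4: (4,1)B 1/1 satisfied · (4,2)B 2/2 satisfied · (4,3)B 1/1 satisfied · (4,5)B 1/1 satisfied
All meet the threshold, so the configuration is stable.

Yes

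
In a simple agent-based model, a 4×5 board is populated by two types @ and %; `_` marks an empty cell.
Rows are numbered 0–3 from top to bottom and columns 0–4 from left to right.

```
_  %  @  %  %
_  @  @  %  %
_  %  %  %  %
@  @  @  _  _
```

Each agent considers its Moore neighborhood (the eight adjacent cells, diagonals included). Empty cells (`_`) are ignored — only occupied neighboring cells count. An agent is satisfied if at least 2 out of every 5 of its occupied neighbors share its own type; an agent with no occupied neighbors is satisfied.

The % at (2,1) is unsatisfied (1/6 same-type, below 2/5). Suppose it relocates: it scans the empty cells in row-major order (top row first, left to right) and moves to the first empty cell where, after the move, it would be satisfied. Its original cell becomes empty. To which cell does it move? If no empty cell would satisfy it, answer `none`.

Vacating (2,1). Empty cells in order:
  (0,0): 1/2 same-type → satisfied — stop here.

(0,0)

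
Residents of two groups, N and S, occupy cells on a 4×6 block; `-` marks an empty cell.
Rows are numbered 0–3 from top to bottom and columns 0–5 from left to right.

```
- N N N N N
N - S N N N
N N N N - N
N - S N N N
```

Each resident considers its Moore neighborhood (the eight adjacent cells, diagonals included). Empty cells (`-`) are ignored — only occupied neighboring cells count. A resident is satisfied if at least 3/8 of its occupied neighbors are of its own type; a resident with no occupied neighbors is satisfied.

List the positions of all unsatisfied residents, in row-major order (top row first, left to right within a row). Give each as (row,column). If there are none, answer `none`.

Row 0: (0,1)N 2/3 ok · (0,2)N 3/4 ok · (0,3)N 4/5 ok · (0,4)N 5/5 ok · (0,5)N 3/3 ok
Row 1: (1,0)N 3/3 ok · (1,2)S 0/7 unhappy · (1,3)N 6/7 ok · (1,4)N 7/7 ok · (1,5)N 4/4 ok
Row 2: (2,0)N 3/3 ok · (2,1)N 4/6 ok · (2,2)N 4/6 ok · (2,3)N 5/7 ok · (2,5)N 4/4 ok
Row 3: (3,0)N 2/2 ok · (3,2)S 0/4 unhappy · (3,3)N 3/4 ok · (3,4)N 4/4 ok · (3,5)N 2/2 ok

(1,2), (3,2)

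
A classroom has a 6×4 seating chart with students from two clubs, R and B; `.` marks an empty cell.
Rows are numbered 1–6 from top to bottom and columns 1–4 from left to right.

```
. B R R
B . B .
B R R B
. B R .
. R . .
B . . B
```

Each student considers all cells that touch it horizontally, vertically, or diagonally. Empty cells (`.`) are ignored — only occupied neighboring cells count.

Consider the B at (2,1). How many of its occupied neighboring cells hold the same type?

Occupied neighbors of (2,1): (1,2)=B, (3,1)=B, (3,2)=R.
Same type (B): 2 of 3.

2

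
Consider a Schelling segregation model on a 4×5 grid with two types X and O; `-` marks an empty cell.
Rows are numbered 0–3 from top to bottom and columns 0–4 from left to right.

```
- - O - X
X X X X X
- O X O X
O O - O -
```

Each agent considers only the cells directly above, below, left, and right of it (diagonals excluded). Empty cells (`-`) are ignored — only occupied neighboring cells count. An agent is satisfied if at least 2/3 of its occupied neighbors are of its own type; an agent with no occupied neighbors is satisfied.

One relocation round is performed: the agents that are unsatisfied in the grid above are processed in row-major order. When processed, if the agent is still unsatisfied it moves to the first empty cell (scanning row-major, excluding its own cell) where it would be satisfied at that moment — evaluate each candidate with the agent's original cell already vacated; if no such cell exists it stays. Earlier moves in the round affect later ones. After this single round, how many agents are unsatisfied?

0

Initially unsatisfied (in order): (0,2), (2,1), (2,2), (2,3), (2,4).
  (0,2) → (2,0).
  (2,1) → (3,2).
  (2,2) → (0,0).
  (2,3) → (2,1).
  (2,4): now satisfied by earlier moves; stays.
Resulting grid:
X - - - X
X X X X X
O O - - X
O O O O -
All satisfied now.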